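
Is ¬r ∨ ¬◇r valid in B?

No, not valid

Tableau for the negation ¬(¬r ∨ ¬◇r):
1. ¬(¬r ∨ ¬◇r), 0
2. r, 0
3. ◇r, 0
4. r, 1
Accessibility: 0R0, 0R1, 1R0, 1R1
The negation has an open branch (countermodel exists).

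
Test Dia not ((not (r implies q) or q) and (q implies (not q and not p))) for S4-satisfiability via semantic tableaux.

1. Dia not ((not (r implies q) or q) and (q implies (not q and not p))), w0
2. not ((not (r implies q) or q) and (q implies (not q and not p))), w1   [Dia-rule on 1: fresh world w1, w0Rw1]
3. not (q implies (not q and not p)), w1   [neg-and-rule on 2 (branches; this branch)]
4. q, w1   [neg-implies-rule on 3]
5. not (not q and not p), w1   [neg-implies-rule on 3]
6. p, w1   [neg-and-rule on 5 (branches; this branch)]
Accessibility: w0Rw0, w0Rw1, w1Rw1

Satisfiable (open branch found)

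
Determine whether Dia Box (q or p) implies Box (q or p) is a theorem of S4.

Tableau for the negation not (Dia Box (q or p) implies Box (q or p)):
1. not (Dia Box (q or p) implies Box (q or p)), w0
2. Dia Box (q or p), w0
3. not Box (q or p), w0
4. Box (q or p), w1
5. q or p, w1
6. p, w1
7. not (q or p), w2
8. not q, w2
9. not p, w2
Accessibility: w0Rw0, w0Rw1, w0Rw2, w1Rw1, w2Rw2
The negation has an open branch (countermodel exists).

No, not valid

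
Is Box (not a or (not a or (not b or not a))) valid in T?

Tableau for the negation not Box (not a or (not a or (not b or not a))):
1. not Box (not a or (not a or (not b or not a))), u
2. not (not a or (not a or (not b or not a))), v   [neg-Box-rule on 1: fresh world v, uRv]
3. a, v   [neg-or-rule on 2]
4. not (not a or (not b or not a)), v   [neg-or-rule on 2]
5. not (not b or not a), v   [neg-or-rule on 4]
6. b, v   [neg-or-rule on 5]
Accessibility: uRu, uRv, vRv
The negation has an open branch (countermodel exists).

Not valid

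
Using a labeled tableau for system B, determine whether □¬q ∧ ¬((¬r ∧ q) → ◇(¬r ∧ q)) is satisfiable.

1. □¬q ∧ ¬((¬r ∧ q) → ◇(¬r ∧ q)), 0
2. □¬q, 0   [∧-rule on 1]
3. ¬((¬r ∧ q) → ◇(¬r ∧ q)), 0   [∧-rule on 1]
4. ¬r ∧ q, 0   [¬→-rule on 3]
5. ¬◇(¬r ∧ q), 0   [¬→-rule on 3]
6. ¬r, 0   [∧-rule on 4]
7. q, 0   [∧-rule on 4]
8. ¬q, 0   [□-rule on 2 via 0R0]
Accessibility: 0R0
Branch closes: q and ¬q both at 0.
Every branch closes; the branch above is one of them.

Unsatisfiable (every branch closes)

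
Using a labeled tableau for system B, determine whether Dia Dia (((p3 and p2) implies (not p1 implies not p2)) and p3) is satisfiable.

1. Dia Dia (((p3 and p2) implies (not p1 implies not p2)) and p3), w0
2. Dia (((p3 and p2) implies (not p1 implies not p2)) and p3), w1
3. ((p3 and p2) implies (not p1 implies not p2)) and p3, w2
4. (p3 and p2) implies (not p1 implies not p2), w2
5. p3, w2
6. not p1 implies not p2, w2
7. not p2, w2
Accessibility: w0Rw0, w0Rw1, w1Rw0, w1Rw1, w1Rw2, w2Rw1, w2Rw2

Satisfiable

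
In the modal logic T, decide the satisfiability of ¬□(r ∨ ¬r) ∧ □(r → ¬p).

1. ¬□(r ∨ ¬r) ∧ □(r → ¬p), 0
2. ¬□(r ∨ ¬r), 0
3. □(r → ¬p), 0
4. r → ¬p, 0
5. ¬p, 0
6. ¬(r ∨ ¬r), 1
7. ¬r, 1
8. r, 1
Accessibility: 0R0, 0R1, 1R1
Branch closes: r and ¬r both at 1.
Every branch closes; the branch above is one of them.

Unsatisfiable (every branch closes)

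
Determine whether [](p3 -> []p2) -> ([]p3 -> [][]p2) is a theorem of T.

Tableau for the negation ~([](p3 -> []p2) -> ([]p3 -> [][]p2)):
1. ~([](p3 -> []p2) -> ([]p3 -> [][]p2)), u
2. [](p3 -> []p2), u
3. ~([]p3 -> [][]p2), u
4. []p3, u
5. ~[][]p2, u
6. p3 -> []p2, u
7. p3, u
8. []p2, u
9. p2, u
10. ~[]p2, v
11. p3 -> []p2, v
12. p3, v
13. p2, v
14. []p2, v
15. ~p2, w
16. p2, w
Accessibility: uRu, uRv, vRv, vRw, wRw
Branch closes: p2 and ~p2 both at w.
All branches of the negation close; one closing branch shown above.

Valid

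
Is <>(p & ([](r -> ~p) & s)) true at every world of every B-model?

Not valid

Tableau for the negation ~<>(p & ([](r -> ~p) & s)):
1. ~<>(p & ([](r -> ~p) & s)), w0
2. ~(p & ([](r -> ~p) & s)), w0   [~<>-rule on 1 via w0Rw0]
3. ~([](r -> ~p) & s), w0   [~&-rule on 2 (branches; this branch)]
4. ~s, w0   [~&-rule on 3 (branches; this branch)]
Accessibility: w0Rw0
The negation has an open branch (countermodel exists).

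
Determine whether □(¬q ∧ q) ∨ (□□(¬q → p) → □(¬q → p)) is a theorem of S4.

Valid in S4

Tableau for the negation ¬(□(¬q ∧ q) ∨ (□□(¬q → p) → □(¬q → p))):
1. ¬(□(¬q ∧ q) ∨ (□□(¬q → p) → □(¬q → p))), 0
2. ¬□(¬q ∧ q), 0
3. ¬(□□(¬q → p) → □(¬q → p)), 0
4. □□(¬q → p), 0
5. ¬□(¬q → p), 0
6. □(¬q → p), 0
7. ¬q → p, 0
8. p, 0
9. ¬(¬q ∧ q), 1
10. □(¬q → p), 1
11. ¬q → p, 1
12. ¬q, 1
13. p, 1
14. ¬(¬q → p), 2
15. ¬q, 2
16. ¬p, 2
17. □(¬q → p), 2
18. ¬q → p, 2
19. p, 2
Accessibility: 0R0, 0R1, 0R2, 1R1, 2R2
Branch closes: p and ¬p both at 2.
All branches of the negation close; one closing branch shown above.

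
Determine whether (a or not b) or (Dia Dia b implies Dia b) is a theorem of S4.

Tableau for the negation not ((a or not b) or (Dia Dia b implies Dia b)):
1. not ((a or not b) or (Dia Dia b implies Dia b)), 0
2. not (a or not b), 0   [neg-or-rule on 1]
3. not (Dia Dia b implies Dia b), 0   [neg-or-rule on 1]
4. not a, 0   [neg-or-rule on 2]
5. b, 0   [neg-or-rule on 2]
6. Dia Dia b, 0   [neg-implies-rule on 3]
7. not Dia b, 0   [neg-implies-rule on 3]
8. not b, 0   [neg-Dia-rule on 7 via 0R0]
Accessibility: 0R0
Branch closes: b and not b both at 0.
Every branch of the negation's tableau closes; the branch above is one of them.

Yes, valid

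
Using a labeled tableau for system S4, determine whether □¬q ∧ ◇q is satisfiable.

1. □¬q ∧ ◇q, 0
2. □¬q, 0
3. ◇q, 0
4. ¬q, 0
5. q, 1
6. ¬q, 1
Accessibility: 0R0, 0R1, 1R1
Branch closes: q and ¬q both at 1.
All branches of the tableau close; one closing branch shown above.

Unsatisfiable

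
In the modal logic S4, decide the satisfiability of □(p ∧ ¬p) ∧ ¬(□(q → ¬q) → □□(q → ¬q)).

Unsatisfiable (every branch closes)

1. □(p ∧ ¬p) ∧ ¬(□(q → ¬q) → □□(q → ¬q)), u
2. □(p ∧ ¬p), u
3. ¬(□(q → ¬q) → □□(q → ¬q)), u
4. □(q → ¬q), u
5. ¬□□(q → ¬q), u
6. p ∧ ¬p, u
7. p, u
8. ¬p, u
Accessibility: uRu
Branch closes: p and ¬p both at u.
Every branch closes; the branch above is one of them.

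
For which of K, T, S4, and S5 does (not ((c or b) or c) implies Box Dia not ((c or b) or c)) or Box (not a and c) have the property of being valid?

S5

S4-tableau for the negation not ((not ((c or b) or c) implies Box Dia not ((c or b) or c)) or Box (not a and c)):
1. not ((not ((c or b) or c) implies Box Dia not ((c or b) or c)) or Box (not a and c)), u
2. not (not ((c or b) or c) implies Box Dia not ((c or b) or c)), u
3. not Box (not a and c), u
4. not ((c or b) or c), u
5. not Box Dia not ((c or b) or c), u
6. not (c or b), u
7. not c, u
8. not b, u
9. not (not a and c), v
10. not c, v
11. not Dia not ((c or b) or c), w
12. (c or b) or c, w
13. c, w
Accessibility: uRu, uRv, uRw, vRv, wRw
Complete open branch: countermodel on an S4-frame, so not valid in S4, nor in K, T (the same frame is also a K-frame and a T-frame).
S5-tableau for the negation not ((not ((c or b) or c) implies Box Dia not ((c or b) or c)) or Box (not a and c)):
1. not ((not ((c or b) or c) implies Box Dia not ((c or b) or c)) or Box (not a and c)), u
2. not (not ((c or b) or c) implies Box Dia not ((c or b) or c)), u
3. not Box (not a and c), u
4. not ((c or b) or c), u
5. not Box Dia not ((c or b) or c), u
6. not (c or b), u
7. not c, u
8. not b, u
9. not (not a and c), v
10. not c, v
11. not Dia not ((c or b) or c), w
12. (c or b) or c, u
13. (c or b) or c, v
14. (c or b) or c, w
15. c or b, u
16. c or b, v
17. c, w
18. b, u
Accessibility: uRu, uRv, uRw, vRu, vRv, vRw, wRu, wRv, wRw
Branch closes: b and not b both at u.
Every branch closes (one shown): valid in S5.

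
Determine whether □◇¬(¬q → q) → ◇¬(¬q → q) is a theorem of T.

Tableau for the negation ¬(□◇¬(¬q → q) → ◇¬(¬q → q)):
1. ¬(□◇¬(¬q → q) → ◇¬(¬q → q)), 0
2. □◇¬(¬q → q), 0   [¬→-rule on 1]
3. ¬◇¬(¬q → q), 0   [¬→-rule on 1]
4. ◇¬(¬q → q), 0   [□-rule on 2 via 0R0]
5. ¬q → q, 0   [¬◇-rule on 3 via 0R0]
6. q, 0   [→-rule on 5 (branches; this branch)]
7. ¬(¬q → q), 1   [◇-rule on 4: fresh world 1, 0R1]
8. ¬q, 1   [¬→-rule on 7]
9. ◇¬(¬q → q), 1   [□-rule on 2 via 0R1]
10. ¬q → q, 1   [¬◇-rule on 3 via 0R1]
11. q, 1   [→-rule on 10 (branches; this branch)]
Accessibility: 0R0, 0R1, 1R1
Branch closes: q and ¬q both at 1.
Every branch of the negation's tableau closes; the branch above is one of them.

Valid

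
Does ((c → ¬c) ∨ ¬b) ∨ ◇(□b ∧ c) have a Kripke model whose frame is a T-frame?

Satisfiable (open branch found)

1. ((c → ¬c) ∨ ¬b) ∨ ◇(□b ∧ c), w0
2. ◇(□b ∧ c), w0
3. □b ∧ c, w1
4. □b, w1
5. c, w1
6. b, w1
Accessibility: w0Rw0, w0Rw1, w1Rw1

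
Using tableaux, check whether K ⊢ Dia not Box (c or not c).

Not valid

Tableau for the negation not Dia not Box (c or not c):
1. not Dia not Box (c or not c), u
The negation has an open branch (countermodel exists).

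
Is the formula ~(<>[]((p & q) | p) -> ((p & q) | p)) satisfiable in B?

Unsatisfiable

1. ~(<>[]((p & q) | p) -> ((p & q) | p)), u
2. <>[]((p & q) | p), u
3. ~((p & q) | p), u
4. ~(p & q), u
5. ~p, u
6. ~q, u
7. []((p & q) | p), v
8. (p & q) | p, u
9. (p & q) | p, v
10. p & q, u
11. p, u
12. q, u
Accessibility: uRu, uRv, vRu, vRv
Branch closes: p and ~p both at u.
(One branch shown.) All branches close.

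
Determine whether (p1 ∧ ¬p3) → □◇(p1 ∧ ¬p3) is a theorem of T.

Tableau for the negation ¬((p1 ∧ ¬p3) → □◇(p1 ∧ ¬p3)):
1. ¬((p1 ∧ ¬p3) → □◇(p1 ∧ ¬p3)), 0
2. p1 ∧ ¬p3, 0
3. ¬□◇(p1 ∧ ¬p3), 0
4. p1, 0
5. ¬p3, 0
6. ¬◇(p1 ∧ ¬p3), 1
7. ¬(p1 ∧ ¬p3), 1
8. p3, 1
Accessibility: 0R0, 0R1, 1R1
The negation has an open branch (countermodel exists).

Invalid (countermodel exists)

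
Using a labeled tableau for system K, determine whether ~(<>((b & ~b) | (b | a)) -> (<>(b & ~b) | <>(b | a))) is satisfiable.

Unsatisfiable

1. ~(<>((b & ~b) | (b | a)) -> (<>(b & ~b) | <>(b | a))), 0
2. <>((b & ~b) | (b | a)), 0
3. ~(<>(b & ~b) | <>(b | a)), 0
4. ~<>(b & ~b), 0
5. ~<>(b | a), 0
6. (b & ~b) | (b | a), 1
7. ~(b & ~b), 1
8. ~(b | a), 1
9. ~b, 1
10. ~a, 1
11. b | a, 1
12. a, 1
Accessibility: 0R1
Branch closes: a and ~a both at 1.
All branches of the tableau close; one closing branch shown above.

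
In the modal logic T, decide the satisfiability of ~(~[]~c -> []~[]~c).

Satisfiable (open branch found)

1. ~(~[]~c -> []~[]~c), w0
2. ~[]~c, w0
3. ~[]~[]~c, w0
4. c, w1
5. []~c, w2
6. ~c, w2
Accessibility: w0Rw0, w0Rw1, w0Rw2, w1Rw1, w2Rw2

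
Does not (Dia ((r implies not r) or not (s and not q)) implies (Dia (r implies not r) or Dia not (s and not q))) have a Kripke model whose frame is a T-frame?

1. not (Dia ((r implies not r) or not (s and not q)) implies (Dia (r implies not r) or Dia not (s and not q))), w0
2. Dia ((r implies not r) or not (s and not q)), w0
3. not (Dia (r implies not r) or Dia not (s and not q)), w0
4. not Dia (r implies not r), w0
5. not Dia not (s and not q), w0
6. not (r implies not r), w0
7. r, w0
8. s and not q, w0
9. s, w0
10. not q, w0
11. (r implies not r) or not (s and not q), w1
12. not (r implies not r), w1
13. r, w1
14. s and not q, w1
15. s, w1
16. not q, w1
17. not (s and not q), w1
18. q, w1
Accessibility: w0Rw0, w0Rw1, w1Rw1
Branch closes: q and not q both at w1.
(One branch shown.) All branches close.

No, unsatisfiable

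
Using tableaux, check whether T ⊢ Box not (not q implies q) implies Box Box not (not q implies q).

Tableau for the negation not (Box not (not q implies q) implies Box Box not (not q implies q)):
1. not (Box not (not q implies q) implies Box Box not (not q implies q)), u
2. Box not (not q implies q), u
3. not Box Box not (not q implies q), u
4. not (not q implies q), u
5. not q, u
6. not Box not (not q implies q), v
7. not (not q implies q), v
8. not q, v
9. not q implies q, w
10. q, w
Accessibility: uRu, uRv, vRv, vRw, wRw
The negation has an open branch (countermodel exists).

Invalid (countermodel exists)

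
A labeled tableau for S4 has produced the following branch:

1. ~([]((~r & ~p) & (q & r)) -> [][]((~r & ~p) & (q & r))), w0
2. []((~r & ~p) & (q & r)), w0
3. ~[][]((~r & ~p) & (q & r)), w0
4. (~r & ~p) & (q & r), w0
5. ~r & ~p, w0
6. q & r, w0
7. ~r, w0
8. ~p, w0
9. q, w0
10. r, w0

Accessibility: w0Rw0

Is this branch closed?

Both r and ~r appear at w0.

Yes, closed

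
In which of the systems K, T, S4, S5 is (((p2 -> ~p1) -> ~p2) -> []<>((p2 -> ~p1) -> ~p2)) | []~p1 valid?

S5

S4-tableau for the negation ~((((p2 -> ~p1) -> ~p2) -> []<>((p2 -> ~p1) -> ~p2)) | []~p1):
1. ~((((p2 -> ~p1) -> ~p2) -> []<>((p2 -> ~p1) -> ~p2)) | []~p1), u
2. ~(((p2 -> ~p1) -> ~p2) -> []<>((p2 -> ~p1) -> ~p2)), u   [~|-rule on 1]
3. ~[]~p1, u   [~|-rule on 1]
4. (p2 -> ~p1) -> ~p2, u   [~->-rule on 2]
5. ~[]<>((p2 -> ~p1) -> ~p2), u   [~->-rule on 2]
6. ~p2, u   [->-rule on 4 (branches; this branch)]
7. p1, v   [~[]-rule on 3: fresh world v, uRv]
8. ~<>((p2 -> ~p1) -> ~p2), w   [~[]-rule on 5: fresh world w, uRw]
9. ~((p2 -> ~p1) -> ~p2), w   [~<>-rule on 8 via wRw]
10. p2 -> ~p1, w   [~->-rule on 9]
11. p2, w   [~->-rule on 9]
12. ~p1, w   [->-rule on 10 (branches; this branch)]
Accessibility: uRu, uRv, uRw, vRv, wRw
Complete open branch: countermodel on an S4-frame, so not valid in S4, nor in K, T (the same frame is also a K-frame and a T-frame).
S5-tableau for the negation ~((((p2 -> ~p1) -> ~p2) -> []<>((p2 -> ~p1) -> ~p2)) | []~p1):
1. ~((((p2 -> ~p1) -> ~p2) -> []<>((p2 -> ~p1) -> ~p2)) | []~p1), u
2. ~(((p2 -> ~p1) -> ~p2) -> []<>((p2 -> ~p1) -> ~p2)), u   [~|-rule on 1]
3. ~[]~p1, u   [~|-rule on 1]
4. (p2 -> ~p1) -> ~p2, u   [~->-rule on 2]
5. ~[]<>((p2 -> ~p1) -> ~p2), u   [~->-rule on 2]
6. ~(p2 -> ~p1), u   [->-rule on 4 (branches; this branch)]
7. p2, u   [~->-rule on 6]
8. p1, u   [~->-rule on 6]
9. p1, v   [~[]-rule on 3: fresh world v, uRv]
10. ~<>((p2 -> ~p1) -> ~p2), w   [~[]-rule on 5: fresh world w, uRw]
11. ~((p2 -> ~p1) -> ~p2), u   [~<>-rule on 10 via wRu]
12. p2 -> ~p1, u   [~->-rule on 11]
13. ~((p2 -> ~p1) -> ~p2), v   [~<>-rule on 10 via wRv]
14. p2 -> ~p1, v   [~->-rule on 13]
15. p2, v   [~->-rule on 13]
16. ~((p2 -> ~p1) -> ~p2), w   [~<>-rule on 10 via wRw]
17. p2 -> ~p1, w   [~->-rule on 16]
18. p2, w   [~->-rule on 16]
19. ~p1, u   [->-rule on 12 (branches; this branch)]
Accessibility: uRu, uRv, uRw, vRu, vRv, vRw, wRu, wRv, wRw
Branch closes: p1 and ~p1 both at u.
Every branch closes (one shown): valid in S5.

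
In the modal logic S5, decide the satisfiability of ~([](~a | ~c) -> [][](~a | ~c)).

1. ~([](~a | ~c) -> [][](~a | ~c)), w0
2. [](~a | ~c), w0
3. ~[][](~a | ~c), w0
4. ~a | ~c, w0
5. ~c, w0
6. ~[](~a | ~c), w1
7. ~a | ~c, w1
8. ~c, w1
9. ~(~a | ~c), w2
10. a, w2
11. c, w2
12. ~a | ~c, w2
13. ~c, w2
Accessibility: w0Rw0, w0Rw1, w0Rw2, w1Rw0, w1Rw1, w1Rw2, w2Rw0, w2Rw1, w2Rw2
Branch closes: c and ~c both at w2.
(One branch shown.) All branches close.

No, unsatisfiable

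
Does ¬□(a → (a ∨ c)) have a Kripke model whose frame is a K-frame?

Unsatisfiable (every branch closes)

1. ¬□(a → (a ∨ c)), 0
2. ¬(a → (a ∨ c)), 1   [¬□-rule on 1: fresh world 1, 0R1]
3. a, 1   [¬→-rule on 2]
4. ¬(a ∨ c), 1   [¬→-rule on 2]
5. ¬a, 1   [¬∨-rule on 4]
6. ¬c, 1   [¬∨-rule on 4]
Accessibility: 0R1
Branch closes: a and ¬a both at 1.
All branches of the tableau close; one closing branch shown above.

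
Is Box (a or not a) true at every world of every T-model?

Yes, valid

Tableau for the negation not Box (a or not a):
1. not Box (a or not a), 0
2. not (a or not a), 1
3. not a, 1
4. a, 1
Accessibility: 0R0, 0R1, 1R1
Branch closes: a and not a both at 1.
All branches of the negation close; one closing branch shown above.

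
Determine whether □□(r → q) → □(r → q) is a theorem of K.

Tableau for the negation ¬(□□(r → q) → □(r → q)):
1. ¬(□□(r → q) → □(r → q)), 0
2. □□(r → q), 0
3. ¬□(r → q), 0
4. ¬(r → q), 1
5. r, 1
6. ¬q, 1
7. □(r → q), 1
Accessibility: 0R1
The negation has an open branch (countermodel exists).

Not valid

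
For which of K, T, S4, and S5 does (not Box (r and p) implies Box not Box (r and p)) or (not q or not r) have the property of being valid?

S5

S5-tableau for the negation not ((not Box (r and p) implies Box not Box (r and p)) or (not q or not r)):
1. not ((not Box (r and p) implies Box not Box (r and p)) or (not q or not r)), 0
2. not (not Box (r and p) implies Box not Box (r and p)), 0
3. not (not q or not r), 0
4. not Box (r and p), 0
5. not Box not Box (r and p), 0
6. q, 0
7. r, 0
8. not (r and p), 1
9. not p, 1
10. Box (r and p), 2
11. r and p, 0
12. p, 0
13. r and p, 1
14. r, 1
15. p, 1
Accessibility: 0R0, 0R1, 0R2, 1R0, 1R1, 1R2, 2R0, 2R1, 2R2
Branch closes: p and not p both at 1.
Every branch closes (one shown): valid in S5.
S4-tableau for the negation not ((not Box (r and p) implies Box not Box (r and p)) or (not q or not r)):
1. not ((not Box (r and p) implies Box not Box (r and p)) or (not q or not r)), 0
2. not (not Box (r and p) implies Box not Box (r and p)), 0
3. not (not q or not r), 0
4. not Box (r and p), 0
5. not Box not Box (r and p), 0
6. q, 0
7. r, 0
8. not (r and p), 1
9. not p, 1
10. Box (r and p), 2
11. r and p, 2
12. r, 2
13. p, 2
Accessibility: 0R0, 0R1, 0R2, 1R1, 2R2
Complete open branch: countermodel on an S4-frame, so not valid in S4, nor in K, T (the same frame is also a K-frame and a T-frame).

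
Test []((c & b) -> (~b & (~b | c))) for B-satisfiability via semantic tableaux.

1. []((c & b) -> (~b & (~b | c))), w0
2. (c & b) -> (~b & (~b | c)), w0
3. ~b & (~b | c), w0
4. ~b, w0
5. ~b | c, w0
6. c, w0
Accessibility: w0Rw0

Satisfiable (open branch found)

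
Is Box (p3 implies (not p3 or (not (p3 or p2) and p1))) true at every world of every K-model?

Tableau for the negation not Box (p3 implies (not p3 or (not (p3 or p2) and p1))):
1. not Box (p3 implies (not p3 or (not (p3 or p2) and p1))), u
2. not (p3 implies (not p3 or (not (p3 or p2) and p1))), v   [neg-Box-rule on 1: fresh world v, uRv]
3. p3, v   [neg-implies-rule on 2]
4. not (not p3 or (not (p3 or p2) and p1)), v   [neg-implies-rule on 2]
5. not (not (p3 or p2) and p1), v   [neg-or-rule on 4]
6. not p1, v   [neg-and-rule on 5 (branches; this branch)]
Accessibility: uRv
The negation has an open branch (countermodel exists).

Invalid (countermodel exists)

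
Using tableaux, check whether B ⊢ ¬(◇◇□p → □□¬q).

No, not valid

Tableau for the negation ◇◇□p → □□¬q:
1. ◇◇□p → □□¬q, 0
2. □□¬q, 0   [→-rule on 1 (branches; this branch)]
3. □¬q, 0   [□-rule on 2 via 0R0]
4. ¬q, 0   [□-rule on 3 via 0R0]
Accessibility: 0R0
The negation has an open branch (countermodel exists).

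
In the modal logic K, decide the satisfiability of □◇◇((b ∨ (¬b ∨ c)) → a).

1. □◇◇((b ∨ (¬b ∨ c)) → a), 0

Satisfiable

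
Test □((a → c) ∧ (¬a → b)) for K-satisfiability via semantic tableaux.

Satisfiable (open branch found)

1. □((a → c) ∧ (¬a → b)), u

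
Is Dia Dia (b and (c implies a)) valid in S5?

Tableau for the negation not Dia Dia (b and (c implies a)):
1. not Dia Dia (b and (c implies a)), 0
2. not Dia (b and (c implies a)), 0
3. not (b and (c implies a)), 0
4. not (c implies a), 0
5. c, 0
6. not a, 0
Accessibility: 0R0
The negation has an open branch (countermodel exists).

No, not valid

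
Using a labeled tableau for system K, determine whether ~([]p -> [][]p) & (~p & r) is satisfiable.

Satisfiable

1. ~([]p -> [][]p) & (~p & r), u
2. ~([]p -> [][]p), u
3. ~p & r, u
4. []p, u
5. ~[][]p, u
6. ~p, u
7. r, u
8. ~[]p, v
9. p, v
10. ~p, w
Accessibility: uRv, vRw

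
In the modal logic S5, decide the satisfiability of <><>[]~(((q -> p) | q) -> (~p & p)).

1. <><>[]~(((q -> p) | q) -> (~p & p)), w0
2. <>[]~(((q -> p) | q) -> (~p & p)), w1
3. []~(((q -> p) | q) -> (~p & p)), w2
4. ~(((q -> p) | q) -> (~p & p)), w0
5. (q -> p) | q, w0
6. ~(~p & p), w0
7. ~(((q -> p) | q) -> (~p & p)), w1
8. (q -> p) | q, w1
9. ~(~p & p), w1
10. ~(((q -> p) | q) -> (~p & p)), w2
11. (q -> p) | q, w2
12. ~(~p & p), w2
13. q, w0
14. ~p, w0
15. q, w1
16. ~p, w1
17. q, w2
18. ~p, w2
Accessibility: w0Rw0, w0Rw1, w0Rw2, w1Rw0, w1Rw1, w1Rw2, w2Rw0, w2Rw1, w2Rw2

Satisfiable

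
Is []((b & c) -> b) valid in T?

Valid

Tableau for the negation ~[]((b & c) -> b):
1. ~[]((b & c) -> b), u
2. ~((b & c) -> b), v   [~[]-rule on 1: fresh world v, uRv]
3. b & c, v   [~->-rule on 2]
4. ~b, v   [~->-rule on 2]
5. b, v   [&-rule on 3]
6. c, v   [&-rule on 3]
Accessibility: uRu, uRv, vRv
Branch closes: b and ~b both at v.
All branches of the negation close; one closing branch shown above.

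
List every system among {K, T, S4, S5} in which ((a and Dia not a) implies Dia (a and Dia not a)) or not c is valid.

T-tableau for the negation not (((a and Dia not a) implies Dia (a and Dia not a)) or not c):
1. not (((a and Dia not a) implies Dia (a and Dia not a)) or not c), u
2. not ((a and Dia not a) implies Dia (a and Dia not a)), u   [neg-or-rule on 1]
3. c, u   [neg-or-rule on 1]
4. a and Dia not a, u   [neg-implies-rule on 2]
5. not Dia (a and Dia not a), u   [neg-implies-rule on 2]
6. a, u   [and-rule on 4]
7. Dia not a, u   [and-rule on 4]
8. not (a and Dia not a), u   [neg-Dia-rule on 5 via uRu]
9. not Dia not a, u   [neg-and-rule on 8 (branches; this branch)]
10. not a, v   [Dia-rule on 7: fresh world v, uRv]
11. not (a and Dia not a), v   [neg-Dia-rule on 5 via uRv]
12. a, v   [neg-Dia-rule on 9 via uRv]
Accessibility: uRu, uRv, vRv
Branch closes: a and not a both at v.
Every branch closes (one shown): valid in T, hence also in S4, S5 (every theorem of T is a theorem of S4 and S5).
K-tableau for the negation not (((a and Dia not a) implies Dia (a and Dia not a)) or not c):
1. not (((a and Dia not a) implies Dia (a and Dia not a)) or not c), u
2. not ((a and Dia not a) implies Dia (a and Dia not a)), u   [neg-or-rule on 1]
3. c, u   [neg-or-rule on 1]
4. a and Dia not a, u   [neg-implies-rule on 2]
5. not Dia (a and Dia not a), u   [neg-implies-rule on 2]
6. a, u   [and-rule on 4]
7. Dia not a, u   [and-rule on 4]
8. not a, v   [Dia-rule on 7: fresh world v, uRv]
9. not (a and Dia not a), v   [neg-Dia-rule on 5 via uRv]
10. not Dia not a, v   [neg-and-rule on 9 (branches; this branch)]
Accessibility: uRv
Complete open branch: countermodel on a K-frame, so not valid in K.

T, S4, S5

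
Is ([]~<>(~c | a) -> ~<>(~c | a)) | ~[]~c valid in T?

Valid

Tableau for the negation ~(([]~<>(~c | a) -> ~<>(~c | a)) | ~[]~c):
1. ~(([]~<>(~c | a) -> ~<>(~c | a)) | ~[]~c), u
2. ~([]~<>(~c | a) -> ~<>(~c | a)), u
3. []~c, u
4. []~<>(~c | a), u
5. <>(~c | a), u
6. ~c, u
7. ~<>(~c | a), u
8. ~(~c | a), u
9. c, u
10. ~a, u
Accessibility: uRu
Branch closes: c and ~c both at u.
All branches of the negation close; one closing branch shown above.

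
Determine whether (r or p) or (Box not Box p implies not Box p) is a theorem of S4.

Tableau for the negation not ((r or p) or (Box not Box p implies not Box p)):
1. not ((r or p) or (Box not Box p implies not Box p)), w0
2. not (r or p), w0
3. not (Box not Box p implies not Box p), w0
4. not r, w0
5. not p, w0
6. Box not Box p, w0
7. Box p, w0
8. not Box p, w0
9. p, w0
Accessibility: w0Rw0
Branch closes: p and not p both at w0.
Every branch of the negation's tableau closes; the branch above is one of them.

Yes, valid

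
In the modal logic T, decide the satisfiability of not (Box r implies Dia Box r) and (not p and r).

Unsatisfiable (every branch closes)

1. not (Box r implies Dia Box r) and (not p and r), 0
2. not (Box r implies Dia Box r), 0   [and-rule on 1]
3. not p and r, 0   [and-rule on 1]
4. Box r, 0   [neg-implies-rule on 2]
5. not Dia Box r, 0   [neg-implies-rule on 2]
6. not p, 0   [and-rule on 3]
7. r, 0   [and-rule on 3]
8. not Box r, 0   [neg-Dia-rule on 5 via 0R0]
9. not r, 1   [neg-Box-rule on 8: fresh world 1, 0R1]
10. r, 1   [Box-rule on 4 via 0R1]
Accessibility: 0R0, 0R1, 1R1
Branch closes: r and not r both at 1.
All branches of the tableau close; one closing branch shown above.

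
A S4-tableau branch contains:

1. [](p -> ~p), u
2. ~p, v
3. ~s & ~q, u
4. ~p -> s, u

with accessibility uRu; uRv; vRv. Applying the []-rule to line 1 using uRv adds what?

p -> ~p, v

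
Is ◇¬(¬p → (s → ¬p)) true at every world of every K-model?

Not valid

Tableau for the negation ¬◇¬(¬p → (s → ¬p)):
1. ¬◇¬(¬p → (s → ¬p)), 0
The negation has an open branch (countermodel exists).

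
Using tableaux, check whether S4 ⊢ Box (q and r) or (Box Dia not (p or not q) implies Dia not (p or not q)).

Valid in S4

Tableau for the negation not (Box (q and r) or (Box Dia not (p or not q) implies Dia not (p or not q))):
1. not (Box (q and r) or (Box Dia not (p or not q) implies Dia not (p or not q))), u
2. not Box (q and r), u
3. not (Box Dia not (p or not q) implies Dia not (p or not q)), u
4. Box Dia not (p or not q), u
5. not Dia not (p or not q), u
6. Dia not (p or not q), u
7. p or not q, u
8. not q, u
9. not (q and r), v
10. Dia not (p or not q), v
11. p or not q, v
12. not r, v
13. not q, v
14. not (p or not q), w
15. not p, w
16. q, w
17. Dia not (p or not q), w
18. p or not q, w
19. not q, w
Accessibility: uRu, uRv, uRw, vRv, wRw
Branch closes: q and not q both at w.
Every branch of the negation's tableau closes; the branch above is one of them.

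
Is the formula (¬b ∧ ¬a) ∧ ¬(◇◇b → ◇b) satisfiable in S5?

Unsatisfiable (every branch closes)

1. (¬b ∧ ¬a) ∧ ¬(◇◇b → ◇b), w0
2. ¬b ∧ ¬a, w0
3. ¬(◇◇b → ◇b), w0
4. ¬b, w0
5. ¬a, w0
6. ◇◇b, w0
7. ¬◇b, w0
8. ◇b, w1
9. ¬b, w1
10. b, w2
11. ¬b, w2
Accessibility: w0Rw0, w0Rw1, w0Rw2, w1Rw0, w1Rw1, w1Rw2, w2Rw0, w2Rw1, w2Rw2
Branch closes: b and ¬b both at w2.
All branches of the tableau close; one closing branch shown above.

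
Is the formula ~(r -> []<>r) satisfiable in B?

No, unsatisfiable

1. ~(r -> []<>r), w0
2. r, w0
3. ~[]<>r, w0
4. ~<>r, w1
5. ~r, w0
Accessibility: w0Rw0, w0Rw1, w1Rw0, w1Rw1
Branch closes: r and ~r both at w0.
Every branch closes; the branch above is one of them.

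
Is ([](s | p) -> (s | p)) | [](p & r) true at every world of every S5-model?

Valid

Tableau for the negation ~(([](s | p) -> (s | p)) | [](p & r)):
1. ~(([](s | p) -> (s | p)) | [](p & r)), w0
2. ~([](s | p) -> (s | p)), w0
3. ~[](p & r), w0
4. [](s | p), w0
5. ~(s | p), w0
6. ~s, w0
7. ~p, w0
8. s | p, w0
9. p, w0
Accessibility: w0Rw0
Branch closes: p and ~p both at w0.
All branches of the negation close; one closing branch shown above.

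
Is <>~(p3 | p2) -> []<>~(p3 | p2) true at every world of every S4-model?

Tableau for the negation ~(<>~(p3 | p2) -> []<>~(p3 | p2)):
1. ~(<>~(p3 | p2) -> []<>~(p3 | p2)), 0
2. <>~(p3 | p2), 0
3. ~[]<>~(p3 | p2), 0
4. ~(p3 | p2), 1
5. ~p3, 1
6. ~p2, 1
7. ~<>~(p3 | p2), 2
8. p3 | p2, 2
9. p2, 2
Accessibility: 0R0, 0R1, 0R2, 1R1, 2R2
The negation has an open branch (countermodel exists).

Invalid (countermodel exists)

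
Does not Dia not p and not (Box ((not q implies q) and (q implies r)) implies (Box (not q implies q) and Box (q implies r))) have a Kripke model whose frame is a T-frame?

1. not Dia not p and not (Box ((not q implies q) and (q implies r)) implies (Box (not q implies q) and Box (q implies r))), w0
2. not Dia not p, w0
3. not (Box ((not q implies q) and (q implies r)) implies (Box (not q implies q) and Box (q implies r))), w0
4. Box ((not q implies q) and (q implies r)), w0
5. not (Box (not q implies q) and Box (q implies r)), w0
6. p, w0
7. (not q implies q) and (q implies r), w0
8. not q implies q, w0
9. q implies r, w0
10. not Box (q implies r), w0
11. q, w0
12. r, w0
13. not (q implies r), w1
14. q, w1
15. not r, w1
16. p, w1
17. (not q implies q) and (q implies r), w1
18. not q implies q, w1
19. q implies r, w1
20. r, w1
Accessibility: w0Rw0, w0Rw1, w1Rw1
Branch closes: r and not r both at w1.
Every branch closes; the branch above is one of them.

Unsatisfiable (every branch closes)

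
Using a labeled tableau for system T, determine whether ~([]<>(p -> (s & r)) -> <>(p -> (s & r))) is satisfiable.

No, unsatisfiable

1. ~([]<>(p -> (s & r)) -> <>(p -> (s & r))), u
2. []<>(p -> (s & r)), u
3. ~<>(p -> (s & r)), u
4. <>(p -> (s & r)), u
5. ~(p -> (s & r)), u
6. p, u
7. ~(s & r), u
8. ~r, u
9. p -> (s & r), v
10. <>(p -> (s & r)), v
11. ~(p -> (s & r)), v
12. p, v
13. ~(s & r), v
14. s & r, v
15. s, v
16. r, v
17. ~r, v
Accessibility: uRu, uRv, vRv
Branch closes: r and ~r both at v.
(One branch shown.) All branches close.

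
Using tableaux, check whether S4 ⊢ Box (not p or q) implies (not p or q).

Valid

Tableau for the negation not (Box (not p or q) implies (not p or q)):
1. not (Box (not p or q) implies (not p or q)), w0
2. Box (not p or q), w0   [neg-implies-rule on 1]
3. not (not p or q), w0   [neg-implies-rule on 1]
4. p, w0   [neg-or-rule on 3]
5. not q, w0   [neg-or-rule on 3]
6. not p or q, w0   [Box-rule on 2 via w0Rw0]
7. q, w0   [or-rule on 6 (branches; this branch)]
Accessibility: w0Rw0
Branch closes: q and not q both at w0.
All branches of the negation close; one closing branch shown above.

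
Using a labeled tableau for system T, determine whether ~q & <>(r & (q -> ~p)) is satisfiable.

Satisfiable

1. ~q & <>(r & (q -> ~p)), u
2. ~q, u
3. <>(r & (q -> ~p)), u
4. r & (q -> ~p), v
5. r, v
6. q -> ~p, v
7. ~p, v
Accessibility: uRu, uRv, vRv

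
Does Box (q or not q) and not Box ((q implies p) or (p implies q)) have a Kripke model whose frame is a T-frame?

1. Box (q or not q) and not Box ((q implies p) or (p implies q)), u
2. Box (q or not q), u   [and-rule on 1]
3. not Box ((q implies p) or (p implies q)), u   [and-rule on 1]
4. q or not q, u   [Box-rule on 2 via uRu]
5. not q, u   [or-rule on 4 (branches; this branch)]
6. not ((q implies p) or (p implies q)), v   [neg-Box-rule on 3: fresh world v, uRv]
7. not (q implies p), v   [neg-or-rule on 6]
8. not (p implies q), v   [neg-or-rule on 6]
9. q, v   [neg-implies-rule on 7]
10. not p, v   [neg-implies-rule on 7]
11. p, v   [neg-implies-rule on 8]
12. not q, v   [neg-implies-rule on 8]
Accessibility: uRu, uRv, vRv
Branch closes: p and not p both at v.
(One branch shown.) All branches close.

No, unsatisfiable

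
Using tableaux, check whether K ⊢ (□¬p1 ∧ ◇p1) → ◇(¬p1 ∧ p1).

Yes, valid

Tableau for the negation ¬((□¬p1 ∧ ◇p1) → ◇(¬p1 ∧ p1)):
1. ¬((□¬p1 ∧ ◇p1) → ◇(¬p1 ∧ p1)), 0
2. □¬p1 ∧ ◇p1, 0   [¬→-rule on 1]
3. ¬◇(¬p1 ∧ p1), 0   [¬→-rule on 1]
4. □¬p1, 0   [∧-rule on 2]
5. ◇p1, 0   [∧-rule on 2]
6. p1, 1   [◇-rule on 5: fresh world 1, 0R1]
7. ¬(¬p1 ∧ p1), 1   [¬◇-rule on 3 via 0R1]
8. ¬p1, 1   [□-rule on 4 via 0R1]
Accessibility: 0R1
Branch closes: p1 and ¬p1 both at 1.
All branches of the negation close; one closing branch shown above.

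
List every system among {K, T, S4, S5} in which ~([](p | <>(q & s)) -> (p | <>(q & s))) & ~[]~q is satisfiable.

T-tableau for the formula:
1. ~([](p | <>(q & s)) -> (p | <>(q & s))) & ~[]~q, w0
2. ~([](p | <>(q & s)) -> (p | <>(q & s))), w0   [&-rule on 1]
3. ~[]~q, w0   [&-rule on 1]
4. [](p | <>(q & s)), w0   [~->-rule on 2]
5. ~(p | <>(q & s)), w0   [~->-rule on 2]
6. ~p, w0   [~|-rule on 5]
7. ~<>(q & s), w0   [~|-rule on 5]
8. p | <>(q & s), w0   [[]-rule on 4 via w0Rw0]
9. ~(q & s), w0   [~<>-rule on 7 via w0Rw0]
10. <>(q & s), w0   [|-rule on 8 (branches; this branch)]
11. ~s, w0   [~&-rule on 9 (branches; this branch)]
12. q, w1   [~[]-rule on 3: fresh world w1, w0Rw1]
13. p | <>(q & s), w1   [[]-rule on 4 via w0Rw1]
14. ~(q & s), w1   [~<>-rule on 7 via w0Rw1]
15. <>(q & s), w1   [|-rule on 13 (branches; this branch)]
16. ~s, w1   [~&-rule on 14 (branches; this branch)]
17. q & s, w2   [<>-rule on 10: fresh world w2, w0Rw2]
18. q, w2   [&-rule on 17]
19. s, w2   [&-rule on 17]
20. p | <>(q & s), w2   [[]-rule on 4 via w0Rw2]
21. ~(q & s), w2   [~<>-rule on 7 via w0Rw2]
22. <>(q & s), w2   [|-rule on 20 (branches; this branch)]
23. ~s, w2   [~&-rule on 21 (branches; this branch)]
Accessibility: w0Rw0, w0Rw1, w0Rw2, w1Rw1, w2Rw2
Branch closes: s and ~s both at w2.
Every branch closes (one shown): unsatisfiable in T, hence also in S4, S5 (every S4/S5-frame is a T-frame).
K-tableau for the formula:
1. ~([](p | <>(q & s)) -> (p | <>(q & s))) & ~[]~q, w0
2. ~([](p | <>(q & s)) -> (p | <>(q & s))), w0   [&-rule on 1]
3. ~[]~q, w0   [&-rule on 1]
4. [](p | <>(q & s)), w0   [~->-rule on 2]
5. ~(p | <>(q & s)), w0   [~->-rule on 2]
6. ~p, w0   [~|-rule on 5]
7. ~<>(q & s), w0   [~|-rule on 5]
8. q, w1   [~[]-rule on 3: fresh world w1, w0Rw1]
9. p | <>(q & s), w1   [[]-rule on 4 via w0Rw1]
10. ~(q & s), w1   [~<>-rule on 7 via w0Rw1]
11. <>(q & s), w1   [|-rule on 9 (branches; this branch)]
12. ~s, w1   [~&-rule on 10 (branches; this branch)]
13. q & s, w2   [<>-rule on 11: fresh world w2, w1Rw2]
14. q, w2   [&-rule on 13]
15. s, w2   [&-rule on 13]
Accessibility: w0Rw1, w1Rw2
Complete open branch: satisfiable in K.

K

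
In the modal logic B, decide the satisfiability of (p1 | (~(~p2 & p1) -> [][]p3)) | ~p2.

1. (p1 | (~(~p2 & p1) -> [][]p3)) | ~p2, u
2. ~p2, u
Accessibility: uRu

Yes, satisfiable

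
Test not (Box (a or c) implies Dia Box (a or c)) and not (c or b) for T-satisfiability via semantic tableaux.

No, unsatisfiable

1. not (Box (a or c) implies Dia Box (a or c)) and not (c or b), u
2. not (Box (a or c) implies Dia Box (a or c)), u
3. not (c or b), u
4. Box (a or c), u
5. not Dia Box (a or c), u
6. not c, u
7. not b, u
8. a or c, u
9. not Box (a or c), u
10. a, u
11. not (a or c), v
12. not a, v
13. not c, v
14. a or c, v
15. not Box (a or c), v
16. c, v
Accessibility: uRu, uRv, vRv
Branch closes: c and not c both at v.
Every branch closes; the branch above is one of them.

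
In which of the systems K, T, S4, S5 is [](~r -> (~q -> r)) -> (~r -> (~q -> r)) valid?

T, S4, S5

T-tableau for the negation ~([](~r -> (~q -> r)) -> (~r -> (~q -> r))):
1. ~([](~r -> (~q -> r)) -> (~r -> (~q -> r))), 0
2. [](~r -> (~q -> r)), 0   [~->-rule on 1]
3. ~(~r -> (~q -> r)), 0   [~->-rule on 1]
4. ~r, 0   [~->-rule on 3]
5. ~(~q -> r), 0   [~->-rule on 3]
6. ~q, 0   [~->-rule on 5]
7. ~r -> (~q -> r), 0   [[]-rule on 2 via 0R0]
8. ~q -> r, 0   [->-rule on 7 (branches; this branch)]
9. r, 0   [->-rule on 8 (branches; this branch)]
Accessibility: 0R0
Branch closes: r and ~r both at 0.
Every branch closes (one shown): valid in T, hence also in S4, S5 (every theorem of T is a theorem of S4 and S5).
K-tableau for the negation ~([](~r -> (~q -> r)) -> (~r -> (~q -> r))):
1. ~([](~r -> (~q -> r)) -> (~r -> (~q -> r))), 0
2. [](~r -> (~q -> r)), 0   [~->-rule on 1]
3. ~(~r -> (~q -> r)), 0   [~->-rule on 1]
4. ~r, 0   [~->-rule on 3]
5. ~(~q -> r), 0   [~->-rule on 3]
6. ~q, 0   [~->-rule on 5]
Complete open branch: countermodel on a K-frame, so not valid in K.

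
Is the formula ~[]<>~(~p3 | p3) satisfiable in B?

1. ~[]<>~(~p3 | p3), 0
2. ~<>~(~p3 | p3), 1
3. ~p3 | p3, 0
4. ~p3 | p3, 1
5. p3, 0
6. p3, 1
Accessibility: 0R0, 0R1, 1R0, 1R1

Yes, satisfiable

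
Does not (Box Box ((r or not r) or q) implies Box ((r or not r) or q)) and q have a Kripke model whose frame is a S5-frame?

1. not (Box Box ((r or not r) or q) implies Box ((r or not r) or q)) and q, 0
2. not (Box Box ((r or not r) or q) implies Box ((r or not r) or q)), 0   [and-rule on 1]
3. q, 0   [and-rule on 1]
4. Box Box ((r or not r) or q), 0   [neg-implies-rule on 2]
5. not Box ((r or not r) or q), 0   [neg-implies-rule on 2]
6. Box ((r or not r) or q), 0   [Box-rule on 4 via 0R0]
7. (r or not r) or q, 0   [Box-rule on 6 via 0R0]
8. r or not r, 0   [or-rule on 7 (branches; this branch)]
9. not r, 0   [or-rule on 8 (branches; this branch)]
10. not ((r or not r) or q), 1   [neg-Box-rule on 5: fresh world 1, 0R1]
11. not (r or not r), 1   [neg-or-rule on 10]
12. not q, 1   [neg-or-rule on 10]
13. not r, 1   [neg-or-rule on 11]
14. r, 1   [neg-or-rule on 11]
Accessibility: 0R0, 0R1, 1R0, 1R1
Branch closes: r and not r both at 1.
(One branch shown.) All branches close.

Unsatisfiable (every branch closes)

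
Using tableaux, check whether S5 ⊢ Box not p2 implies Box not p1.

No, not valid

Tableau for the negation not (Box not p2 implies Box not p1):
1. not (Box not p2 implies Box not p1), u
2. Box not p2, u   [neg-implies-rule on 1]
3. not Box not p1, u   [neg-implies-rule on 1]
4. not p2, u   [Box-rule on 2 via uRu]
5. p1, v   [neg-Box-rule on 3: fresh world v, uRv]
6. not p2, v   [Box-rule on 2 via uRv]
Accessibility: uRu, uRv, vRu, vRv
The negation has an open branch (countermodel exists).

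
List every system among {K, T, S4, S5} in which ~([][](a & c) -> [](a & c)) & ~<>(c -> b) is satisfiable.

K-tableau for the formula:
1. ~([][](a & c) -> [](a & c)) & ~<>(c -> b), u
2. ~([][](a & c) -> [](a & c)), u
3. ~<>(c -> b), u
4. [][](a & c), u
5. ~[](a & c), u
6. ~(a & c), v
7. ~(c -> b), v
8. c, v
9. ~b, v
10. [](a & c), v
11. ~a, v
Accessibility: uRv
Complete open branch: satisfiable in K.
T-tableau for the formula:
1. ~([][](a & c) -> [](a & c)) & ~<>(c -> b), u
2. ~([][](a & c) -> [](a & c)), u
3. ~<>(c -> b), u
4. [][](a & c), u
5. ~[](a & c), u
6. ~(c -> b), u
7. c, u
8. ~b, u
9. [](a & c), u
10. a & c, u
11. a, u
12. ~(a & c), v
13. ~(c -> b), v
14. c, v
15. ~b, v
16. [](a & c), v
17. a & c, v
18. a, v
19. ~c, v
Accessibility: uRu, uRv, vRv
Branch closes: c and ~c both at v.
Every branch closes (one shown): unsatisfiable in T, hence also in S4, S5 (every S4/S5-frame is a T-frame).

K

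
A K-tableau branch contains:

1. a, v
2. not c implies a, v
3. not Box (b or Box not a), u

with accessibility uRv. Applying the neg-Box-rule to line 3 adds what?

a fresh world w with uRw, and not (b or Box not a) at w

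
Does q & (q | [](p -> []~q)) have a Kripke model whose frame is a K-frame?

Satisfiable (open branch found)

1. q & (q | [](p -> []~q)), 0
2. q, 0   [&-rule on 1]
3. q | [](p -> []~q), 0   [&-rule on 1]
4. [](p -> []~q), 0   [|-rule on 3 (branches; this branch)]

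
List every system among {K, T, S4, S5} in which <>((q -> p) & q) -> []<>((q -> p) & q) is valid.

S4-tableau for the negation ~(<>((q -> p) & q) -> []<>((q -> p) & q)):
1. ~(<>((q -> p) & q) -> []<>((q -> p) & q)), w0
2. <>((q -> p) & q), w0
3. ~[]<>((q -> p) & q), w0
4. (q -> p) & q, w1
5. q -> p, w1
6. q, w1
7. p, w1
8. ~<>((q -> p) & q), w2
9. ~((q -> p) & q), w2
10. ~q, w2
Accessibility: w0Rw0, w0Rw1, w0Rw2, w1Rw1, w2Rw2
Complete open branch: countermodel on an S4-frame, so not valid in S4, nor in K, T (the same frame is also a K-frame and a T-frame).
S5-tableau for the negation ~(<>((q -> p) & q) -> []<>((q -> p) & q)):
1. ~(<>((q -> p) & q) -> []<>((q -> p) & q)), w0
2. <>((q -> p) & q), w0
3. ~[]<>((q -> p) & q), w0
4. (q -> p) & q, w1
5. q -> p, w1
6. q, w1
7. p, w1
8. ~<>((q -> p) & q), w2
9. ~((q -> p) & q), w0
10. ~((q -> p) & q), w1
11. ~((q -> p) & q), w2
12. ~(q -> p), w0
13. q, w0
14. ~p, w0
15. ~(q -> p), w1
16. ~p, w1
Accessibility: w0Rw0, w0Rw1, w0Rw2, w1Rw0, w1Rw1, w1Rw2, w2Rw0, w2Rw1, w2Rw2
Branch closes: p and ~p both at w1.
Every branch closes (one shown): valid in S5.

S5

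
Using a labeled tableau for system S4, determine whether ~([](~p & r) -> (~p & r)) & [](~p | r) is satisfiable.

Unsatisfiable

1. ~([](~p & r) -> (~p & r)) & [](~p | r), 0
2. ~([](~p & r) -> (~p & r)), 0
3. [](~p | r), 0
4. [](~p & r), 0
5. ~(~p & r), 0
6. ~p | r, 0
7. ~p & r, 0
8. ~p, 0
9. r, 0
10. ~r, 0
Accessibility: 0R0
Branch closes: r and ~r both at 0.
Every branch closes; the branch above is one of them.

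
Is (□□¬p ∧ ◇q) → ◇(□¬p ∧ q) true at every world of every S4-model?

Tableau for the negation ¬((□□¬p ∧ ◇q) → ◇(□¬p ∧ q)):
1. ¬((□□¬p ∧ ◇q) → ◇(□¬p ∧ q)), 0
2. □□¬p ∧ ◇q, 0
3. ¬◇(□¬p ∧ q), 0
4. □□¬p, 0
5. ◇q, 0
6. ¬(□¬p ∧ q), 0
7. □¬p, 0
8. ¬p, 0
9. ¬q, 0
10. q, 1
11. ¬(□¬p ∧ q), 1
12. □¬p, 1
13. ¬p, 1
14. ¬□¬p, 1
15. p, 2
16. ¬(□¬p ∧ q), 2
17. □¬p, 2
18. ¬p, 2
Accessibility: 0R0, 0R1, 0R2, 1R1, 1R2, 2R2
Branch closes: p and ¬p both at 2.
Every branch of the negation's tableau closes; the branch above is one of them.

Yes, valid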